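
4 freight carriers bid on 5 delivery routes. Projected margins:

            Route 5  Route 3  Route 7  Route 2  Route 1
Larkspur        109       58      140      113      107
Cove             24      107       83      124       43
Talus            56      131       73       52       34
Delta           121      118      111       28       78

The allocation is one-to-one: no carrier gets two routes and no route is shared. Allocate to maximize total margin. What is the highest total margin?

Maximum total: $516k

This is the linear assignment problem.
Optimal: Larkspur→Route 7 ($140k), Cove→Route 2 ($124k), Talus→Route 3 ($131k), Delta→Route 5 ($121k) — total 140+124+131+121 = $516k.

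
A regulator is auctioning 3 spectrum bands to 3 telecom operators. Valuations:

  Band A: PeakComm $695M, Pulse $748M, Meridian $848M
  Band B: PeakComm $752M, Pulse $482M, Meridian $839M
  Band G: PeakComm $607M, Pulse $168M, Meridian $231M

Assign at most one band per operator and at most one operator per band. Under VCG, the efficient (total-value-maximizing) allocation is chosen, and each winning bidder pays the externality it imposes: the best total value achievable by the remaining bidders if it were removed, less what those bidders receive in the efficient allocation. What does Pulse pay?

Efficient allocation: PeakComm→Band G ($607M), Pulse→Band A ($748M), Meridian→Band B ($839M); total welfare W = $2194M.
Pulse receives Band A at value $748M, so the others get W − 748 = $1446M.
Without Pulse: best allocation of the remaining 2 bidders over all 3 bands is PeakComm→Band B ($752M), Meridian→Band A ($848M), total $1600M.
VCG payment = (others' best without Pulse) − (others' welfare with Pulse) = 1600 − 1446 = $154M.

Pulse pays $154M.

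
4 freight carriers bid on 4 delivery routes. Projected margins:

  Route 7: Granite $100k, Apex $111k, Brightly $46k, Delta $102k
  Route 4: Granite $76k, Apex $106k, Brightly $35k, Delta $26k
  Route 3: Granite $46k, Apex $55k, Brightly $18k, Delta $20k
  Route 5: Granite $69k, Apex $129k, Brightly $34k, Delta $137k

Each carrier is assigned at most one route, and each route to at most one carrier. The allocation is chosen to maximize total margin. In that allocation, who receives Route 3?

Optimal: Granite→Route 7 ($100k), Apex→Route 4 ($106k), Brightly→Route 3 ($18k), Delta→Route 5 ($137k) — total 100+106+18+137 = $361k.
Row-greedy (each carrier in turn takes its best remaining route) gives $284k, worse by 77.
Swapping Delta↔Brightly (Delta→Route 3 $20k, Brightly→Route 5 $34k) loses 101.
Brightly's own top route is Route 7 ($46k), but forcing Brightly→Route 7 and reassigning the rest optimally gives only $335k — worse by 26.

Brightly receives Route 3.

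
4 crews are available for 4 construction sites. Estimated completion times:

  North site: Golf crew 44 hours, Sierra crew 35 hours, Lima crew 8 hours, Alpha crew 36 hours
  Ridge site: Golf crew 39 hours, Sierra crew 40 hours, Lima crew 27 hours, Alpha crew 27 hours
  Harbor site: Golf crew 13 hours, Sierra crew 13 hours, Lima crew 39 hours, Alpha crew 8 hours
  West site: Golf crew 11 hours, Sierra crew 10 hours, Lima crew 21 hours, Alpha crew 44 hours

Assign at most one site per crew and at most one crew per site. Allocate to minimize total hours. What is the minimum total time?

Optimal: Golf crew→Harbor site (13 hours), Sierra crew→West site (10 hours), Lima crew→North site (8 hours), Alpha crew→Ridge site (27 hours) — total 13+10+8+27 = 58 hours.
Min-entry greedy (repeatedly take the single cheapest remaining cell) gives 65 hours, worse by 7.
Next-best assignment: Golf crew→West site, Sierra crew→Harbor site, Lima crew→North site, Alpha crew→Ridge site = 59 hours.
No other one-to-one assignment undercuts 58 hours.

Minimum total: 58 hours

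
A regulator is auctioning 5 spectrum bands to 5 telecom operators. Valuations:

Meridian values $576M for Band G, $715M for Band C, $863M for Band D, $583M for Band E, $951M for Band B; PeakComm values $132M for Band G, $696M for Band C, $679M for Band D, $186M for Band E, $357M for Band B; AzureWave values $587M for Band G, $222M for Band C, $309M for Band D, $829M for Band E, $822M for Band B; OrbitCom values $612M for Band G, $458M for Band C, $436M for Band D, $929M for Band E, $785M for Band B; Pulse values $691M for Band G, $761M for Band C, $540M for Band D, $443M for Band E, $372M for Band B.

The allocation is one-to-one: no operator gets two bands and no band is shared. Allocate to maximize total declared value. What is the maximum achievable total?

This is a one-to-one assignment (maximum-weight bipartite matching).
Optimal: Meridian→Band D ($863M), PeakComm→Band C ($696M), AzureWave→Band B ($822M), OrbitCom→Band E ($929M), Pulse→Band G ($691M) — total 863+696+822+929+691 = $4001M.
Row-greedy (each operator in turn takes its best remaining band) gives $3628M, worse by 373.

Max total: $4001M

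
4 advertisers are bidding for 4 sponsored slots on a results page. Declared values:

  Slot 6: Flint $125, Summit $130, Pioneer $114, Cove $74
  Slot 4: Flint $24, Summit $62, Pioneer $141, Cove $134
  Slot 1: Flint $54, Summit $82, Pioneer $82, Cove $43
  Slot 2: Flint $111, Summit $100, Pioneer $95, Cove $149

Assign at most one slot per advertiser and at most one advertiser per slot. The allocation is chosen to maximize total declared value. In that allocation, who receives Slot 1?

This is a one-to-one assignment (maximum-weight bipartite matching).
Optimal: Flint→Slot 6 ($125), Summit→Slot 1 ($82), Pioneer→Slot 4 ($141), Cove→Slot 2 ($149) — total 125+82+141+149 = $497.
Row-greedy (each advertiser in turn takes its best remaining slot) gives $409, worse by 88.
Next-best assignment: Flint→Slot 1, Summit→Slot 6, Pioneer→Slot 4, Cove→Slot 2 = $474.
Swapping Flint↔Summit (Flint→Slot 1 $54, Summit→Slot 6 $130) loses 23.
Summit's own top slot is Slot 6 ($130), but forcing Summit→Slot 6 and reassigning the rest optimally gives only $474 — worse by 23.

Summit receives Slot 1.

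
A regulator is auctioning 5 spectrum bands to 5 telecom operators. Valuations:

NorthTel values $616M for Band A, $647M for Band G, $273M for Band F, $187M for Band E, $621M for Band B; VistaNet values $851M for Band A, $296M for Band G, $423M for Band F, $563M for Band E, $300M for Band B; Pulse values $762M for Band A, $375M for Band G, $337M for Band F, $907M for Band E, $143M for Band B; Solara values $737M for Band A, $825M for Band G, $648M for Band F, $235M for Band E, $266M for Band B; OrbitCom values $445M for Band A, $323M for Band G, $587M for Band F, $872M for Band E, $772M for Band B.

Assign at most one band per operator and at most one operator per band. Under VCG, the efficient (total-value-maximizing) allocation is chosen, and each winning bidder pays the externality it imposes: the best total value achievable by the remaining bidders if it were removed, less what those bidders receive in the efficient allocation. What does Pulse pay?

Efficient allocation: NorthTel→Band G ($647M), VistaNet→Band A ($851M), Pulse→Band E ($907M), Solara→Band F ($648M), OrbitCom→Band B ($772M); total welfare W = $3825M.
Pulse receives Band E at value $907M, so the others get W − 907 = $2918M.
Without Pulse: best allocation of the remaining 4 bidders over all 5 bands is NorthTel→Band B ($621M), VistaNet→Band A ($851M), Solara→Band G ($825M), OrbitCom→Band E ($872M), total $3169M.
VCG payment = (others' best without Pulse) − (others' welfare with Pulse) = 3169 − 2918 = $251M.

Pulse pays $251M.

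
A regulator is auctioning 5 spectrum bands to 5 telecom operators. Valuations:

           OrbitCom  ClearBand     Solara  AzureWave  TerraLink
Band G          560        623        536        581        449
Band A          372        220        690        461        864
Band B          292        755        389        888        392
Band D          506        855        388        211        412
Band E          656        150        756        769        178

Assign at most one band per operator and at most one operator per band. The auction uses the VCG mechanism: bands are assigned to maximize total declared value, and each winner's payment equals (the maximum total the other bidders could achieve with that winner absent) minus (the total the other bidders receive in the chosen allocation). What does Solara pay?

Solara pays $96M.

Efficient allocation: OrbitCom→Band G ($560M), ClearBand→Band D ($855M), Solara→Band E ($756M), AzureWave→Band B ($888M), TerraLink→Band A ($864M); total welfare W = $3923M.
Solara receives Band E at value $756M, so the others get W − 756 = $3167M.
Without Solara: best allocation of the remaining 4 bidders over all 5 bands is OrbitCom→Band E ($656M), ClearBand→Band D ($855M), AzureWave→Band B ($888M), TerraLink→Band A ($864M), total $3263M.
VCG payment = (others' best without Solara) − (others' welfare with Solara) = 3263 − 3167 = $96M.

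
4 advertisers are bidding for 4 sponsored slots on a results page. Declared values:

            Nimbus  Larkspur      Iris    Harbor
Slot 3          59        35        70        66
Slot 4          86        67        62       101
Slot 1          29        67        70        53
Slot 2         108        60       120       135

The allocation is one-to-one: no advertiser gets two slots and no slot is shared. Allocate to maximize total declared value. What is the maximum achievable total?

This is a one-to-one assignment (maximum-weight bipartite matching).
Optimal: Nimbus→Slot 4 ($86), Larkspur→Slot 1 ($67), Iris→Slot 3 ($70), Harbor→Slot 2 ($135) — total 86+67+70+135 = $358.
Column-greedy (each slot in turn goes to its best remaining advertiser) gives $346, worse by 12.

Maximum total: $358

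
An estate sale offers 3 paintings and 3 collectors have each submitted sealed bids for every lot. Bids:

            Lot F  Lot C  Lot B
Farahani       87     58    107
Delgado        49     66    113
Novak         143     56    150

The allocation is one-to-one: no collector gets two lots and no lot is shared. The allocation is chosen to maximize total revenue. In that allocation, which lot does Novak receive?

Novak receives Lot F.

Treat this as an assignment problem: match each collector to one lot.
Optimal: Farahani→Lot B ($107), Delgado→Lot C ($66), Novak→Lot F ($143) — total 107+66+143 = $316.
Max-entry greedy (repeatedly take the single best remaining cell) gives $303, worse by 13.
Next-best assignment: Farahani→Lot C, Delgado→Lot B, Novak→Lot F = $314.
Every other assignment is strictly worse.
Novak's own top lot is Lot B ($150), but forcing Novak→Lot B and reassigning the rest optimally gives only $303 — worse by 13.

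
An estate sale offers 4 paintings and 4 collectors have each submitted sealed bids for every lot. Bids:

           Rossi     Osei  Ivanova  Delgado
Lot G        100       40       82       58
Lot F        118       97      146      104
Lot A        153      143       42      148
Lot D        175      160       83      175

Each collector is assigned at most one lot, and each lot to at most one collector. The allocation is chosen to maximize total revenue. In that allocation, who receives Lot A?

Optimal: Rossi→Lot G ($100), Osei→Lot A ($143), Ivanova→Lot F ($146), Delgado→Lot D ($175) — total 100+143+146+175 = $564.
Row-greedy (each collector in turn takes its best remaining lot) gives $522, worse by 42.
Swapping Osei↔Ivanova (Osei→Lot F $97, Ivanova→Lot A $42) loses 150.
No other one-to-one assignment exceeds $564.
Osei's own top lot is Lot D ($160), but forcing Osei→Lot D and reassigning the rest optimally gives only $554 — worse by 10.

Osei receives Lot A.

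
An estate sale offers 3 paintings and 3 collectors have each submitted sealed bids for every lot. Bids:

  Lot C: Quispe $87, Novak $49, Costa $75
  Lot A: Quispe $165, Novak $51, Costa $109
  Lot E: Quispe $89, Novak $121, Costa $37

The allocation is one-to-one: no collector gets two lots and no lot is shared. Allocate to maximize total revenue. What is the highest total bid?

Max total: $361

Optimal: Quispe→Lot A ($165), Novak→Lot E ($121), Costa→Lot C ($75) — total 165+121+75 = $361.
Column-greedy (each lot in turn goes to its best remaining collector) gives $317, worse by 44.
Next-best assignment: Quispe→Lot C, Novak→Lot E, Costa→Lot A = $317.
No other one-to-one assignment exceeds $361.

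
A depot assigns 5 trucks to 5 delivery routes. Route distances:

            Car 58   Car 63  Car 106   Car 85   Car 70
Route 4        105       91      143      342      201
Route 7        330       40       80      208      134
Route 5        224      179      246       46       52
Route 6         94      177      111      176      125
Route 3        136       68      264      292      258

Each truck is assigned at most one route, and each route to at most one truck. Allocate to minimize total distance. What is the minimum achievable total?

Optimal: Car 58→Route 4 (105 km), Car 63→Route 3 (68 km), Car 106→Route 7 (80 km), Car 85→Route 5 (46 km), Car 70→Route 6 (125 km) — total 105+68+80+46+125 = 424 km.
Swapping Car 63↔Car 85 (Car 63→Route 5 179 km, Car 85→Route 3 292 km) adds 357.
Checked against all permutations: 424 km is optimal.

Minimum total: 424 km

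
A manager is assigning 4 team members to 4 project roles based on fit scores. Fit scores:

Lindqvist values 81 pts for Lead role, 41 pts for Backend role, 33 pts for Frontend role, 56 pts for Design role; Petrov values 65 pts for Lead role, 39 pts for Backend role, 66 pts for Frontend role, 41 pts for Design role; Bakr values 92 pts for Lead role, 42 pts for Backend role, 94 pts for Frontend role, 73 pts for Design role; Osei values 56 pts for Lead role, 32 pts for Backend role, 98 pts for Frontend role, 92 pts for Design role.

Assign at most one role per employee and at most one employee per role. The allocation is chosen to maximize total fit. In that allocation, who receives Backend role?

Petrov receives Backend role.

Optimal: Lindqvist→Lead role (81 pts), Petrov→Backend role (39 pts), Bakr→Frontend role (94 pts), Osei→Design role (92 pts) — total 81+39+94+92 = 306 pts.
Column-greedy (each role in turn goes to its best remaining employee) gives 272 pts, worse by 34.
Swapping Bakr↔Osei (Bakr→Design role 73 pts, Osei→Frontend role 98 pts) loses 15.
Checked against all permutations: 306 pts is optimal.
Petrov's own top role is Frontend role (66 pts), but forcing Petrov→Frontend role and reassigning the rest optimally gives only 291 pts — worse by 15.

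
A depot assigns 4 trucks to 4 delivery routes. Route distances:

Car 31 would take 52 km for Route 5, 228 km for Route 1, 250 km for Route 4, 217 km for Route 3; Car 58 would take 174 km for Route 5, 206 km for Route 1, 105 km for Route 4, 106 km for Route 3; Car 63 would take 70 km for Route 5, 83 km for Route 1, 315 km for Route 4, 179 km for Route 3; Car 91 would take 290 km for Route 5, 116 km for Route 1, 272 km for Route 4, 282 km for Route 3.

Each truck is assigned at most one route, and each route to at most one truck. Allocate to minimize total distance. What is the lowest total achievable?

Minimum total: 452 km

Optimal: Car 31→Route 5 (52 km), Car 58→Route 4 (105 km), Car 63→Route 3 (179 km), Car 91→Route 1 (116 km) — total 52+105+179+116 = 452 km.
Column-greedy (each route in turn goes to its cheapest remaining truck) gives 522 km, worse by 70.
Swapping Car 63↔Car 91 (Car 63→Route 1 83 km, Car 91→Route 3 282 km) adds 70.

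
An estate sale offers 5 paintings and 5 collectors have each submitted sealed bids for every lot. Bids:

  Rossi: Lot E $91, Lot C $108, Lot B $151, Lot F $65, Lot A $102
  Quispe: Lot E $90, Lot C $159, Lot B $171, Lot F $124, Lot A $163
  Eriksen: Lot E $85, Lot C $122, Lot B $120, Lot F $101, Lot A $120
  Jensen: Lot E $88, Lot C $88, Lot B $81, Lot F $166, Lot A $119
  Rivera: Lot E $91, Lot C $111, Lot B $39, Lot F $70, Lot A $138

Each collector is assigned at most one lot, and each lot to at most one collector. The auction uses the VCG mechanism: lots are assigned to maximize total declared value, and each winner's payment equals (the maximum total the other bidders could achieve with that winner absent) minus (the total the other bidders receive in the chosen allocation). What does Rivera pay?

Rivera pays $41.

Efficient allocation: Rossi→Lot B ($151), Quispe→Lot C ($159), Eriksen→Lot E ($85), Jensen→Lot F ($166), Rivera→Lot A ($138); total welfare W = $699.
Rivera receives Lot A at value $138, so the others get W − 138 = $561.
Without Rivera: best allocation of the remaining 4 bidders over all 5 lots is Rossi→Lot B ($151), Quispe→Lot A ($163), Eriksen→Lot C ($122), Jensen→Lot F ($166), total $602.
VCG payment = (others' best without Rivera) − (others' welfare with Rivera) = 602 − 561 = $41.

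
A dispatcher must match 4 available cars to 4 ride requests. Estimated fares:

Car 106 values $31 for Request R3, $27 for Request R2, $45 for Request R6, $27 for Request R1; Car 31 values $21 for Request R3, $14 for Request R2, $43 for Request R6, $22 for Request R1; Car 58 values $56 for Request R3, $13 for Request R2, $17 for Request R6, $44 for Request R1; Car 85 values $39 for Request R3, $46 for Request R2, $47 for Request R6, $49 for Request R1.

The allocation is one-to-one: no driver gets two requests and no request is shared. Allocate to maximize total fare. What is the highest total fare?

Max total: $175

Optimal: Car 106→Request R2 ($27), Car 31→Request R6 ($43), Car 58→Request R3 ($56), Car 85→Request R1 ($49) — total 27+43+56+49 = $175.
Max-entry greedy (repeatedly take the single best remaining cell) gives $164, worse by 11.
Next-best assignment: Car 106→Request R1, Car 31→Request R6, Car 58→Request R3, Car 85→Request R2 = $172.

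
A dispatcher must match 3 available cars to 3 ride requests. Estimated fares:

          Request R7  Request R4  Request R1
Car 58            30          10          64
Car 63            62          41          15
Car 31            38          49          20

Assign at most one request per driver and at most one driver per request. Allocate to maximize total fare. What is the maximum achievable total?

This is the linear assignment problem.
Optimal: Car 58→Request R1 ($64), Car 63→Request R7 ($62), Car 31→Request R4 ($49) — total 64+62+49 = $175.
Next-best assignment: Car 58→Request R1, Car 63→Request R4, Car 31→Request R7 = $143.

Max total: $175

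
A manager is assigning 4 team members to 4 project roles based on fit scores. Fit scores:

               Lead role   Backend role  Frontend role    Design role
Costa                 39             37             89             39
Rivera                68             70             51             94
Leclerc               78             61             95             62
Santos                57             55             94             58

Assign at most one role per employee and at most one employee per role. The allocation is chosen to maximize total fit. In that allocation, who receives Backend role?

This is the linear assignment problem.
Optimal: Costa→Frontend role (89 pts), Rivera→Design role (94 pts), Leclerc→Lead role (78 pts), Santos→Backend role (55 pts) — total 89+94+78+55 = 316 pts.
Max-entry greedy (repeatedly take the single best remaining cell) gives 283 pts, worse by 33.
No other one-to-one assignment exceeds 316 pts.
Santos's own top role is Frontend role (94 pts), but forcing Santos→Frontend role and reassigning the rest optimally gives only 303 pts — worse by 13.

Santos receives Backend role.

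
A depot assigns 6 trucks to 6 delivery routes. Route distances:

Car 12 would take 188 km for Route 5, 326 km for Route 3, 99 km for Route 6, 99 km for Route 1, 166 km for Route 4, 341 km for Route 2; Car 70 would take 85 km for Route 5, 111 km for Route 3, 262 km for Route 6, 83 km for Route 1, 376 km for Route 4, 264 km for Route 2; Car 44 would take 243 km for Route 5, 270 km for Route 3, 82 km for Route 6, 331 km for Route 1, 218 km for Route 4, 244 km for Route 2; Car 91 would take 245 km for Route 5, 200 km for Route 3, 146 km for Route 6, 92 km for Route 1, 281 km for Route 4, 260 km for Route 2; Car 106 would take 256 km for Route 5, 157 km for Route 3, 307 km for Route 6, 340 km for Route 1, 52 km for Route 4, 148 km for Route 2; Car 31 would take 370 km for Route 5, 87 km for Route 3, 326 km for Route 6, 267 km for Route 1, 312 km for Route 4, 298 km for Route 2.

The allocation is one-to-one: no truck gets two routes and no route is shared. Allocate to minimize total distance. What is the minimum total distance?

Minimum total: 659 km

Optimal: Car 12→Route 6 (99 km), Car 70→Route 5 (85 km), Car 44→Route 2 (244 km), Car 91→Route 1 (92 km), Car 106→Route 4 (52 km), Car 31→Route 3 (87 km) — total 99+85+244+92+52+87 = 659 km.
Min-entry greedy (repeatedly take the single cheapest remaining cell) gives 752 km, worse by 93.
Next-best assignment: Car 12→Route 4, Car 70→Route 5, Car 44→Route 6, Car 91→Route 1, Car 106→Route 2, Car 31→Route 3 = 660 km.
No other one-to-one assignment undercuts 659 km.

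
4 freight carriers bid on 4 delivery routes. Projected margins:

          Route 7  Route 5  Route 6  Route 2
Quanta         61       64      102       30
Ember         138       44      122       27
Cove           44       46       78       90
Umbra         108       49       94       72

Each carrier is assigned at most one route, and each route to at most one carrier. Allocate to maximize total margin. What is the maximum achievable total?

Max total: $386k

Optimal: Quanta→Route 5 ($64k), Ember→Route 7 ($138k), Cove→Route 2 ($90k), Umbra→Route 6 ($94k) — total 64+138+90+94 = $386k.
Row-greedy (each carrier in turn takes its best remaining route) gives $379k, worse by 7.
Swapping Cove↔Ember (Cove→Route 7 $44k, Ember→Route 2 $27k) loses 157.
Checked against all permutations: $386k is optimal.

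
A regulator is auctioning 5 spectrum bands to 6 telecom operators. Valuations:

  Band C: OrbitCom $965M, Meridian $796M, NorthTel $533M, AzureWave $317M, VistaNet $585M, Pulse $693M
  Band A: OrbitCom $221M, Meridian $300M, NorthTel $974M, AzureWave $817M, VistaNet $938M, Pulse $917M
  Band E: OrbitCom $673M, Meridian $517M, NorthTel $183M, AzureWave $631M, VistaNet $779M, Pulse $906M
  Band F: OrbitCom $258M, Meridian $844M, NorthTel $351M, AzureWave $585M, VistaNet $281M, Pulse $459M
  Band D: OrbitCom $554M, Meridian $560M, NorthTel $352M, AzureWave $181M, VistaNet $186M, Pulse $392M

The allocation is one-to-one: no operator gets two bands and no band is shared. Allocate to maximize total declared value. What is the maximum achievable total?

Optimal: OrbitCom→Band C ($965M), VistaNet→Band A ($938M), Pulse→Band E ($906M), Meridian→Band F ($844M), NorthTel→Band D ($352M) — total 965+938+906+844+352 = $4005M.
Row-greedy (each operator in turn takes its best remaining band) gives $3600M, worse by 405.
Next-best assignment: OrbitCom→Band C, NorthTel→Band A, Pulse→Band E, AzureWave→Band F, Meridian→Band D = $3990M.
Swapping NorthTel↔Pulse (NorthTel→Band E $183M, Pulse→Band D $392M) loses 683.

Max total: $4005M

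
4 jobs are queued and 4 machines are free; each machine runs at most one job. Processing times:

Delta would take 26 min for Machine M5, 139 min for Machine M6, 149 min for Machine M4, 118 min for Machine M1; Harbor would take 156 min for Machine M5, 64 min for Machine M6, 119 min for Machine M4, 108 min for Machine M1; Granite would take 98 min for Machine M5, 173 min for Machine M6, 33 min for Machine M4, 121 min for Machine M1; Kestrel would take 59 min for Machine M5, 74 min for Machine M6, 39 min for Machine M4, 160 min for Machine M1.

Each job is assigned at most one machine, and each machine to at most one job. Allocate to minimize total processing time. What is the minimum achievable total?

Minimum total: 241 min

Optimal: Delta→Machine M5 (26 min), Harbor→Machine M1 (108 min), Granite→Machine M4 (33 min), Kestrel→Machine M6 (74 min) — total 26+108+33+74 = 241 min.
Min-entry greedy (repeatedly take the single cheapest remaining cell) gives 283 min, worse by 42.
Checked against all permutations: 241 min is optimal.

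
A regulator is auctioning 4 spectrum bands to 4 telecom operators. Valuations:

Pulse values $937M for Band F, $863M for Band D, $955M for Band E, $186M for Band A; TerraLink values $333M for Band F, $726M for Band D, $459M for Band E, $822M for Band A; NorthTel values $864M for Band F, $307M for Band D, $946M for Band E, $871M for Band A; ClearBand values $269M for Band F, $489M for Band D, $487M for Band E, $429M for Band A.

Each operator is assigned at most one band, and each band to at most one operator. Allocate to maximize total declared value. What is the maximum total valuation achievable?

Optimal: Pulse→Band F ($937M), TerraLink→Band A ($822M), NorthTel→Band E ($946M), ClearBand→Band D ($489M) — total 937+822+946+489 = $3194M.
Row-greedy (each operator in turn takes its best remaining band) gives $3130M, worse by 64.
Next-best assignment: Pulse→Band E, TerraLink→Band A, NorthTel→Band F, ClearBand→Band D = $3130M.

Max total: $3194M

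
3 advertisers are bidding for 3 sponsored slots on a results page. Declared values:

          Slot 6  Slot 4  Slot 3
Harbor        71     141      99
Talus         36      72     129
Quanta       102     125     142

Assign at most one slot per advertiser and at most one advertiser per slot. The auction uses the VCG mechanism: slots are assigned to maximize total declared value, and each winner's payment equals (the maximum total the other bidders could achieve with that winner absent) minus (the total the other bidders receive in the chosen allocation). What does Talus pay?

Efficient allocation: Harbor→Slot 4 ($141), Talus→Slot 3 ($129), Quanta→Slot 6 ($102); total welfare W = $372.
Talus receives Slot 3 at value $129, so the others get W − 129 = $243.
Without Talus: best allocation of the remaining 2 bidders over all 3 slots is Harbor→Slot 4 ($141), Quanta→Slot 3 ($142), total $283.
VCG payment = (others' best without Talus) − (others' welfare with Talus) = 283 − 243 = $40.

Talus pays $40.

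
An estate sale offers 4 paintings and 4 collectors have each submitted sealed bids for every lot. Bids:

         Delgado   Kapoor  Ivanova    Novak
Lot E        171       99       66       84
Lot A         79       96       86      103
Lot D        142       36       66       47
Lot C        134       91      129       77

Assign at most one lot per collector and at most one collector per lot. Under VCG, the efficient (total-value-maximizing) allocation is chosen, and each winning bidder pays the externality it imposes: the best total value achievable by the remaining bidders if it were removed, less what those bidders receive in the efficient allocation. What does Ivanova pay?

Ivanova pays $21.

Efficient allocation: Delgado→Lot D ($142), Kapoor→Lot E ($99), Ivanova→Lot C ($129), Novak→Lot A ($103); total welfare W = $473.
Ivanova receives Lot C at value $129, so the others get W − 129 = $344.
Without Ivanova: best allocation of the remaining 3 bidders over all 4 lots is Delgado→Lot E ($171), Kapoor→Lot C ($91), Novak→Lot A ($103), total $365.
VCG payment = (others' best without Ivanova) − (others' welfare with Ivanova) = 365 − 344 = $21.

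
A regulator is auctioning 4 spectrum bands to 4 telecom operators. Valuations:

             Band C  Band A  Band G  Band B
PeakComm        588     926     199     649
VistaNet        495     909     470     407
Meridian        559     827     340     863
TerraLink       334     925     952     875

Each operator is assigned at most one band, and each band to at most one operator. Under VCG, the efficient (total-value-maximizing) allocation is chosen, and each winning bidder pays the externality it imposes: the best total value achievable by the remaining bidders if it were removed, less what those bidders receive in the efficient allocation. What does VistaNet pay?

Efficient allocation: PeakComm→Band C ($588M), VistaNet→Band A ($909M), Meridian→Band B ($863M), TerraLink→Band G ($952M); total welfare W = $3312M.
VistaNet receives Band A at value $909M, so the others get W − 909 = $2403M.
Without VistaNet: best allocation of the remaining 3 bidders over all 4 bands is PeakComm→Band A ($926M), Meridian→Band B ($863M), TerraLink→Band G ($952M), total $2741M.
VCG payment = (others' best without VistaNet) − (others' welfare with VistaNet) = 2741 − 2403 = $338M.

VistaNet pays $338M.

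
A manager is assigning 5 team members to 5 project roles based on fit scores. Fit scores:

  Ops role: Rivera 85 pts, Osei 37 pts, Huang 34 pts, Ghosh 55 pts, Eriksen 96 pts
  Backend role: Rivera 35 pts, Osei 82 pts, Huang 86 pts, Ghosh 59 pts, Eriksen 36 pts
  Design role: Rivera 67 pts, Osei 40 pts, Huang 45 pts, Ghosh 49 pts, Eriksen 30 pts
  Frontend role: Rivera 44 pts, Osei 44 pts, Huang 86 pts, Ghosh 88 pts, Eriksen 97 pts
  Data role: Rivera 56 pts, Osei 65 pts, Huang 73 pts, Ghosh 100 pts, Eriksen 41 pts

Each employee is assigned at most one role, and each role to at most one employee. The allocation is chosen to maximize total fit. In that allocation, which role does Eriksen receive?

Eriksen receives Ops role.

This is a one-to-one assignment (maximum-weight bipartite matching).
Optimal: Rivera→Design role (67 pts), Osei→Backend role (82 pts), Huang→Frontend role (86 pts), Ghosh→Data role (100 pts), Eriksen→Ops role (96 pts) — total 67+82+86+100+96 = 431 pts.
Row-greedy (each employee in turn takes its best remaining role) gives 383 pts, worse by 48.
Every other assignment is strictly worse.
Eriksen's own top role is Frontend role (97 pts), but forcing Eriksen→Frontend role and reassigning the rest optimally gives only 409 pts — worse by 22.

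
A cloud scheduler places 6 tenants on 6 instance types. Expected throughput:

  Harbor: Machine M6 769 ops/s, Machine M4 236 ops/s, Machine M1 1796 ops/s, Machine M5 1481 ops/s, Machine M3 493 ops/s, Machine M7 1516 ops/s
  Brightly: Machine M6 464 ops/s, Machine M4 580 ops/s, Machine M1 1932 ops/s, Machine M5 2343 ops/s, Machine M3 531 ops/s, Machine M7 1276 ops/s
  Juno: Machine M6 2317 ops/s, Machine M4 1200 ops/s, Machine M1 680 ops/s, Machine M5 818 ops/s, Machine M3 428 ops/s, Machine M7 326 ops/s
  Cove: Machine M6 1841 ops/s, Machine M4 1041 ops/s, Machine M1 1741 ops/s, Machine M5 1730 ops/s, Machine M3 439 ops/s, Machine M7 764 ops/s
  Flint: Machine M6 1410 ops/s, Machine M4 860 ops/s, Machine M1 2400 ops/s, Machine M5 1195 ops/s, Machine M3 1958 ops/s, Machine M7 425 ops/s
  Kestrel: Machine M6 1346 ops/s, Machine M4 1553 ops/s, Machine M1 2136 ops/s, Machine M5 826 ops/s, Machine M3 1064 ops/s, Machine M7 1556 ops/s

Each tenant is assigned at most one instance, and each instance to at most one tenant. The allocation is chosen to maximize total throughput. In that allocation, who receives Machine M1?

Cove receives Machine M1.

Optimal: Harbor→Machine M7 (1516 ops/s), Brightly→Machine M5 (2343 ops/s), Juno→Machine M6 (2317 ops/s), Cove→Machine M1 (1741 ops/s), Flint→Machine M3 (1958 ops/s), Kestrel→Machine M4 (1553 ops/s) — total 1516+2343+2317+1741+1958+1553 = 11428 ops/s.
Max-entry greedy (repeatedly take the single best remaining cell) gives 10150 ops/s, worse by 1278.
Next-best assignment: Harbor→Machine M7, Brightly→Machine M5, Juno→Machine M6, Cove→Machine M4, Flint→Machine M3, Kestrel→Machine M1 = 11311 ops/s.
Swapping Harbor↔Flint (Harbor→Machine M3 493 ops/s, Flint→Machine M7 425 ops/s) loses 2556.
Cove's own top instance is Machine M6 (1841 ops/s), but forcing Cove→Machine M6 and reassigning the rest optimally gives only 10994 ops/s — worse by 434.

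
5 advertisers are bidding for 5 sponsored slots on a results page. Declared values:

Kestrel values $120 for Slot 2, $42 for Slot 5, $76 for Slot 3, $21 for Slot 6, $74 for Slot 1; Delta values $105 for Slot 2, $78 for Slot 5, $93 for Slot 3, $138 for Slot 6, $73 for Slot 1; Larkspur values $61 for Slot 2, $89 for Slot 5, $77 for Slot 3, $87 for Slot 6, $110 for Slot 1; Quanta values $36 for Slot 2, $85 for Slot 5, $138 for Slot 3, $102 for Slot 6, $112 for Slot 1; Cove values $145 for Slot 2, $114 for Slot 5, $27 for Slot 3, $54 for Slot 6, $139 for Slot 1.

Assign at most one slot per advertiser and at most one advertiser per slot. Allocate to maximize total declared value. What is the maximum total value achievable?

This is a one-to-one assignment (maximum-weight bipartite matching).
Optimal: Kestrel→Slot 2 ($120), Delta→Slot 6 ($138), Larkspur→Slot 5 ($89), Quanta→Slot 3 ($138), Cove→Slot 1 ($139) — total 120+138+89+138+139 = $624.
Max-entry greedy (repeatedly take the single best remaining cell) gives $573, worse by 51.
Next-best assignment: Kestrel→Slot 2, Delta→Slot 6, Larkspur→Slot 1, Quanta→Slot 3, Cove→Slot 5 = $620.
Swapping Delta↔Kestrel (Delta→Slot 2 $105, Kestrel→Slot 6 $21) loses 132.

Max total: $624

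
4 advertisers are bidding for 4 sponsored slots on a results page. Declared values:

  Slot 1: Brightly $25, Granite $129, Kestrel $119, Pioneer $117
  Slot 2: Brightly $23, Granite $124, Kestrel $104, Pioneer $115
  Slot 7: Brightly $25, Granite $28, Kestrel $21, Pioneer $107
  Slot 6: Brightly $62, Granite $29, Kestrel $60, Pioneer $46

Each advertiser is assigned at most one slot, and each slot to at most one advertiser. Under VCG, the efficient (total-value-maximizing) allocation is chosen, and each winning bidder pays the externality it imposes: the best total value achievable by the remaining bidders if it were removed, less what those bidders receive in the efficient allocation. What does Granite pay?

Efficient allocation: Brightly→Slot 6 ($62), Granite→Slot 2 ($124), Kestrel→Slot 1 ($119), Pioneer→Slot 7 ($107); total welfare W = $412.
Granite receives Slot 2 at value $124, so the others get W − 124 = $288.
Without Granite: best allocation of the remaining 3 bidders over all 4 slots is Brightly→Slot 6 ($62), Kestrel→Slot 1 ($119), Pioneer→Slot 2 ($115), total $296.
VCG payment = (others' best without Granite) − (others' welfare with Granite) = 296 − 288 = $8.

Granite pays $8.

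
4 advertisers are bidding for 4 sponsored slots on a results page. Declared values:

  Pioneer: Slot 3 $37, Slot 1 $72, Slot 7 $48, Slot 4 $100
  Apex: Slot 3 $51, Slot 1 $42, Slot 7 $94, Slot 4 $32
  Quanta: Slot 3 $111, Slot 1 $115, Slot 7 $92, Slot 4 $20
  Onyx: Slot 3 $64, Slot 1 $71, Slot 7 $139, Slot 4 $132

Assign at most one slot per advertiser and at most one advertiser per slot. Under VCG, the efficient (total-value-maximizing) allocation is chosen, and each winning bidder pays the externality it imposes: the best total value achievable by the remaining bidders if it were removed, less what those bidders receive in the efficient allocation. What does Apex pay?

Apex pays $39.

Efficient allocation: Pioneer→Slot 1 ($72), Apex→Slot 7 ($94), Quanta→Slot 3 ($111), Onyx→Slot 4 ($132); total welfare W = $409.
Apex receives Slot 7 at value $94, so the others get W − 94 = $315.
Without Apex: best allocation of the remaining 3 bidders over all 4 slots is Pioneer→Slot 4 ($100), Quanta→Slot 1 ($115), Onyx→Slot 7 ($139), total $354.
VCG payment = (others' best without Apex) − (others' welfare with Apex) = 354 − 315 = $39.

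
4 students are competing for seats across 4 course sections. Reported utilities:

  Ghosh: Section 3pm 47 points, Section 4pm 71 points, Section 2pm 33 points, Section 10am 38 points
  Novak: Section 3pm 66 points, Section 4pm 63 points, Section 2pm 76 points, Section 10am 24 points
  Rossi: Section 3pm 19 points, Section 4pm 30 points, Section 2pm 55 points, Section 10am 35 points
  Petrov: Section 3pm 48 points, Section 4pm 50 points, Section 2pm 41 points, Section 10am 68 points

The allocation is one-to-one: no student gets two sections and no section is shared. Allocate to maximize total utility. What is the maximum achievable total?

Maximum total: 260 points

Optimal: Ghosh→Section 4pm (71 points), Novak→Section 3pm (66 points), Rossi→Section 2pm (55 points), Petrov→Section 10am (68 points) — total 71+66+55+68 = 260 points.
Max-entry greedy (repeatedly take the single best remaining cell) gives 234 points, worse by 26.
Next-best assignment: Ghosh→Section 4pm, Novak→Section 2pm, Rossi→Section 3pm, Petrov→Section 10am = 234 points.
Checked against all permutations: 260 points is optimal.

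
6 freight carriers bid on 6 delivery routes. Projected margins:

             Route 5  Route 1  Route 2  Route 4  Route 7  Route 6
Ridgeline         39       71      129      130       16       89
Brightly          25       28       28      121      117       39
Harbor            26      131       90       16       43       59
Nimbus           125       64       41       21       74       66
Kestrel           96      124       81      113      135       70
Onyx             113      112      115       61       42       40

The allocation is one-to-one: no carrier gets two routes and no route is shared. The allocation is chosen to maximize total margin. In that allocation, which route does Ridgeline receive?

Ridgeline receives Route 6.

This is a one-to-one assignment (maximum-weight bipartite matching).
Optimal: Ridgeline→Route 6 ($89k), Brightly→Route 4 ($121k), Harbor→Route 1 ($131k), Nimbus→Route 5 ($125k), Kestrel→Route 7 ($135k), Onyx→Route 2 ($115k) — total 89+121+131+125+135+115 = $716k.
Checked against all permutations: $716k is optimal.
Ridgeline's own top route is Route 4 ($130k), but forcing Ridgeline→Route 4 and reassigning the rest optimally gives only $688k — worse by 28.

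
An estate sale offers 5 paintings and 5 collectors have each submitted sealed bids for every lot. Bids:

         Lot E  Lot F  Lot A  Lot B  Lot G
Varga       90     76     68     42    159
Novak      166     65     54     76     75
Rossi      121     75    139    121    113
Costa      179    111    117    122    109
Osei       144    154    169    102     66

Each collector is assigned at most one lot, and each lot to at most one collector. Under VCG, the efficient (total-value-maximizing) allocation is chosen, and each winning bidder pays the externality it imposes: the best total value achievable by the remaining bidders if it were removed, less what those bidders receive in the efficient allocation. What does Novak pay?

Novak pays $57.

Efficient allocation: Varga→Lot G ($159), Novak→Lot E ($166), Rossi→Lot A ($139), Costa→Lot B ($122), Osei→Lot F ($154); total welfare W = $740.
Novak receives Lot E at value $166, so the others get W − 166 = $574.
Without Novak: best allocation of the remaining 4 bidders over all 5 lots is Varga→Lot G ($159), Rossi→Lot A ($139), Costa→Lot E ($179), Osei→Lot F ($154), total $631.
VCG payment = (others' best without Novak) − (others' welfare with Novak) = 631 − 574 = $57.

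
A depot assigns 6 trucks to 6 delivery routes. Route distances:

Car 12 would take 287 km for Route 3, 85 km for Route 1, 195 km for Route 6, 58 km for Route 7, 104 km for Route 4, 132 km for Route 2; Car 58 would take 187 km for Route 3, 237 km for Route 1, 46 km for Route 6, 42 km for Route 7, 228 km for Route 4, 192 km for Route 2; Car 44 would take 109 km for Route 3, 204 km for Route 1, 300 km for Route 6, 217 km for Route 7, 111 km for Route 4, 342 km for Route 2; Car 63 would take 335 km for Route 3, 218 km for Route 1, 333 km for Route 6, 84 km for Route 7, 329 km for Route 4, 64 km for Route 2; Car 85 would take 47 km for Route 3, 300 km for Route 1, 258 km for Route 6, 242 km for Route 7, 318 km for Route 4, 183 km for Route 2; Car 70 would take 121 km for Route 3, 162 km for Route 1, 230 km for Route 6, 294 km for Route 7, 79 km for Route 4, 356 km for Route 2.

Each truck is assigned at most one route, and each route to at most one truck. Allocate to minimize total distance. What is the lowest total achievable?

Minimum total: 488 km

Optimal: Car 12→Route 7 (58 km), Car 58→Route 6 (46 km), Car 44→Route 4 (111 km), Car 63→Route 2 (64 km), Car 85→Route 3 (47 km), Car 70→Route 1 (162 km) — total 58+46+111+64+47+162 = 488 km.
Next-best assignment: Car 12→Route 7, Car 58→Route 6, Car 44→Route 1, Car 63→Route 2, Car 85→Route 3, Car 70→Route 4 = 498 km.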